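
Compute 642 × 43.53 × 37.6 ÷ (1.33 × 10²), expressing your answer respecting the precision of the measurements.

7.90 × 10³

642 × 43.53 × 37.6 ÷ (1.33 × 10²) = 7900.59681203…
Multiplication/division keeps the fewest significant figures: 642 → 3 s.f., 43.53 → 4 s.f., 37.6 → 3 s.f., 1.33 × 10² → 3 s.f.; limit is 3.
Rounded to 3 significant figures: 7.90 × 10³.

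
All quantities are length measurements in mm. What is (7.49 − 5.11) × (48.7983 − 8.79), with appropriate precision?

7.49 − 5.11 = 2.38, limited to 2 d.p. → 3 s.f.; 48.7983 − 8.79 = 40.0083, limited to 2 d.p. → 4 s.f.
Carrying full precision, 2.38 × 40.0083 = 95.219754; keep min(3, 4) = 3 s.f.
Rounded to 3 significant figures: 95.2 mm².

95.2 mm²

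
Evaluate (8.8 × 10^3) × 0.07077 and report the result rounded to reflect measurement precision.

(8.8 × 10^3) × 0.07077 = 622.776
Multiplication/division keeps the fewest significant figures: 8.8 × 10^3 → 2 s.f., 0.07077 → 4 s.f.; limit is 2.
Rounded to 2 significant figures: 6.2 × 10^2.

6.2 × 10^2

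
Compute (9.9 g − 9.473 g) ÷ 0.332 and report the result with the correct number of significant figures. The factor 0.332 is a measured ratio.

9.9 g − 9.473 g = 0.427 g; the difference is limited to 1 decimal place (1 s.f.).
Carrying full precision, 0.427 ÷ 0.332 = 1.28614457831… g; 0.332 has 3 s.f., so the result keeps min(1, 3) = 1 s.f.
Rounded to 1 significant figure: 1 g.

1 g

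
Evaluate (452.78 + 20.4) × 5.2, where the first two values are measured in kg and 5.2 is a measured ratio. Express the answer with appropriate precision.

452.78 kg + 20.4 kg = 473.18 kg; the sum is limited to 1 decimal place (4 s.f.).
Carrying full precision, 473.18 × 5.2 = 2460.536 kg; 5.2 has 2 s.f., so the result keeps min(4, 2) = 2 s.f.
Rounded to 2 significant figures: 2.5 × 10^3 kg.

2.5 × 10^3 kg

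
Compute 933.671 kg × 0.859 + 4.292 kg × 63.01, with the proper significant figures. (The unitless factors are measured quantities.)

1072 kg

933.671 × 0.859 = 802.023389 → 802 kg (3 s.f., last digit at the 10^0 place).
4.292 × 63.01 = 270.43892 → 270.4 kg (4 s.f., last digit at the 10^-1 place).
Sum: 1072.462309 kg; keep the coarser place, 10^0.
Result: 1072 kg.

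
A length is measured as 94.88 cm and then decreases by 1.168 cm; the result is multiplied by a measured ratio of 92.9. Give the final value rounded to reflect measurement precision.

94.88 cm − 1.168 cm = 93.712 cm; the difference is limited to 2 decimal places (4 s.f.).
Carrying full precision, 93.712 × 92.9 = 8705.8448 cm; 92.9 has 3 s.f., so the result keeps min(4, 3) = 3 s.f.
Rounded to 3 significant figures: 8.71 × 10^3 cm.

8.71 × 10^3 cm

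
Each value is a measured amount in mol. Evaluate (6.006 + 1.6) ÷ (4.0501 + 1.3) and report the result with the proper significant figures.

6.006 + 1.6 = 7.606, limited to 1 d.p. → 2 s.f.; 4.0501 + 1.3 = 5.3501, limited to 1 d.p. → 2 s.f.
Carrying full precision, 7.606 ÷ 5.3501 = 1.42165566999…; keep min(2, 2) = 2 s.f.
Rounded to 2 significant figures: 1.4.

1.4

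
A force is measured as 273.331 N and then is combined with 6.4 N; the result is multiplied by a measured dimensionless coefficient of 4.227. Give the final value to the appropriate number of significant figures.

273.331 N + 6.4 N = 279.731 N; the sum is limited to 1 decimal place (4 s.f.).
Carrying full precision, 279.731 × 4.227 = 1182.422937 N; 4.227 has 4 s.f., so the result keeps min(4, 4) = 4 s.f.
Rounded to 4 significant figures: 1182 N.

1182 N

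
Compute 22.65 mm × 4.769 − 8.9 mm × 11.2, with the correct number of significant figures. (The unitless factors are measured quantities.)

22.65 × 4.769 = 108.01785 → 108.0 mm (4 s.f., last digit at the 10^-1 place).
8.9 × 11.2 = 99.68 → 1.0 × 10^2 mm (2 s.f., last digit at the 10^1 place).
Difference: 8.33785 mm; keep the coarser place, 10^1.
Result: 1 × 10^1 mm.

1 × 10^1 mm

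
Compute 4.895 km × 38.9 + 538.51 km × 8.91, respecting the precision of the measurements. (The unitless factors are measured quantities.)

4.895 × 38.9 = 190.4155 → 190. km (3 s.f., last digit at the 10^0 place).
538.51 × 8.91 = 4798.1241 → 4.80 × 10³ km (3 s.f., last digit at the 10^1 place).
Sum: 4988.5396 km; keep the coarser place, 10^1.
Result: 4.99 × 10³ km.

4.99 × 10³ km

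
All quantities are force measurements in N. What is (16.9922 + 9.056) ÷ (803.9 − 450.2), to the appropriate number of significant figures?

16.9922 + 9.056 = 26.0482, limited to 3 d.p. → 5 s.f.; 803.9 − 450.2 = 353.7, limited to 1 d.p. → 4 s.f.
Carrying full precision, 26.0482 ÷ 353.7 = 0.0736448968052…; keep min(5, 4) = 4 s.f.
Rounded to 4 significant figures: 7.364 × 10⁻².

7.364 × 10⁻²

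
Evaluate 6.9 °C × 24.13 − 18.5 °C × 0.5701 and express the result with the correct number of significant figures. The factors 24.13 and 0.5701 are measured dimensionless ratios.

1.6 × 10² °C

6.9 × 24.13 = 166.497 → 1.7 × 10² °C (2 s.f., last digit at the 10^1 place).
18.5 × 0.5701 = 10.54685 → 10.5 °C (3 s.f., last digit at the 10^-1 place).
Difference: 155.95015 °C; keep the coarser place, 10^1.
Result: 1.6 × 10² °C.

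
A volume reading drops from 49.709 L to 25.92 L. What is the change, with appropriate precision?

23.79 L

49.709 L − 25.92 L = 23.789 L.
Addition/subtraction keeps the fewest decimal places: 49.709 → 3 decimal places, 25.92 → 2 decimal places; limit is 2.
Rounded to 2 decimal places: 23.79 L.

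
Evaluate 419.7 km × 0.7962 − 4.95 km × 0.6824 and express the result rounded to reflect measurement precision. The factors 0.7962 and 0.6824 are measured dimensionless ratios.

419.7 × 0.7962 = 334.16514 → 334.2 km (4 s.f., last digit at the 10^-1 place).
4.95 × 0.6824 = 3.37788 → 3.38 km (3 s.f., last digit at the 10^-2 place).
Difference: 330.78726 km; keep the coarser place, 10^-1.
Result: 330.8 km.

330.8 km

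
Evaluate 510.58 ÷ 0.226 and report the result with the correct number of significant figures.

510.58 ÷ 0.226 = 2259.20353982…
Multiplication/division keeps the fewest significant figures: 510.58 → 5 s.f., 0.226 → 3 s.f.; limit is 3.
Rounded to 3 significant figures: 2.26 × 10³.

2.26 × 10³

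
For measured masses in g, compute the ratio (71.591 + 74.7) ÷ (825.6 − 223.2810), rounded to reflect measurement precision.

0.2429

71.591 + 74.7 = 146.291, limited to 1 d.p. → 4 s.f.; 825.6 − 223.2810 = 602.3190, limited to 1 d.p. → 4 s.f.
Carrying full precision, 146.291 ÷ 602.3190 = 0.242879603665…; keep min(4, 4) = 4 s.f.
Rounded to 4 significant figures: 0.2429.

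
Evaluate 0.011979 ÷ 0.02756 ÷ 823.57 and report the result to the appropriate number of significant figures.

0.011979 ÷ 0.02756 ÷ 823.57 = 0.000527765301171…
Multiplication/division keeps the fewest significant figures: 0.011979 → 5 s.f., 0.02756 → 4 s.f., 823.57 → 5 s.f.; limit is 4.
Rounded to 4 significant figures: 5.278 × 10^-4.

5.278 × 10^-4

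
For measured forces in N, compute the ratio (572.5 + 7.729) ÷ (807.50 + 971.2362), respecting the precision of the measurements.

0.3262

572.5 + 7.729 = 580.229, limited to 1 d.p. → 4 s.f.; 807.50 + 971.2362 = 1778.7362, limited to 2 d.p. → 6 s.f.
Carrying full precision, 580.229 ÷ 1778.7362 = 0.326202952411…; keep min(4, 6) = 4 s.f.
Rounded to 4 significant figures: 0.3262.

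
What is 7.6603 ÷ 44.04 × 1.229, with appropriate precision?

7.6603 ÷ 44.04 × 1.229 = 0.213771768847…
Multiplication/division keeps the fewest significant figures: 7.6603 → 5 s.f., 44.04 → 4 s.f., 1.229 → 4 s.f.; limit is 4.
Rounded to 4 significant figures: 0.2138.

0.2138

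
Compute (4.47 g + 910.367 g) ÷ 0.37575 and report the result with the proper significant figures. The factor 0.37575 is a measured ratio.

4.47 g + 910.367 g = 914.837 g; the sum is limited to 2 decimal places (5 s.f.).
Carrying full precision, 914.837 ÷ 0.37575 = 2434.69594145… g; 0.37575 has 5 s.f., so the result keeps min(5, 5) = 5 s.f.
Rounded to 5 significant figures: 2.4347 × 10^3 g.

2.4347 × 10^3 g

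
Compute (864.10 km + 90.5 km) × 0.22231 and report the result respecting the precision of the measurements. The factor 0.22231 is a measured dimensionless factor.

212.2 km

864.10 km + 90.5 km = 954.60 km; the sum is limited to 1 decimal place (4 s.f.).
Carrying full precision, 954.60 × 0.22231 = 212.217126 km; 0.22231 has 5 s.f., so the result keeps min(4, 5) = 4 s.f.
Rounded to 4 significant figures: 212.2 km.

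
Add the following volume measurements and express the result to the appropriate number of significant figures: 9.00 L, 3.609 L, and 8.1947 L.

9.00 L + 3.609 L + 8.1947 L = 20.8037 L.
Addition/subtraction keeps the fewest decimal places: 9.00 → 2 decimal places, 3.609 → 3 decimal places, 8.1947 → 4 decimal places; limit is 2.
Rounded to 2 decimal places: 20.80 L.

20.80 L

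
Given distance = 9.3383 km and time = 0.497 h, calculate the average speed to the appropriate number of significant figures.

18.8 km/h

average speed = 9.3383 km ÷ 0.497 h = 18.7893360161… km/h.
9.3383 has 5 significant figures; 0.497 has 3.
Division/multiplication keeps the fewest: 3 significant figures.
Rounded: 18.8 km/h.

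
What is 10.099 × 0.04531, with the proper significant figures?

0.4576

10.099 × 0.04531 = 0.45758569
Multiplication/division keeps the fewest significant figures: 10.099 → 5 s.f., 0.04531 → 4 s.f.; limit is 4.
Rounded to 4 significant figures: 0.4576.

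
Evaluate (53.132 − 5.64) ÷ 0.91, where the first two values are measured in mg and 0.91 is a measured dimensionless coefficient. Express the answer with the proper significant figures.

52 mg

53.132 mg − 5.64 mg = 47.492 mg; the difference is limited to 2 decimal places (4 s.f.).
Carrying full precision, 47.492 ÷ 0.91 = 52.189010989… mg; 0.91 has 2 s.f., so the result keeps min(4, 2) = 2 s.f.
Rounded to 2 significant figures: 52 mg.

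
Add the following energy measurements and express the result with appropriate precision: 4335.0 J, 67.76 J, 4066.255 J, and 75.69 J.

4335.0 J + 67.76 J + 4066.255 J + 75.69 J = 8544.705 J.
Addition/subtraction keeps the fewest decimal places: 4335.0 → 1 decimal place, 67.76 → 2 decimal places, 4066.255 → 3 decimal places, 75.69 → 2 decimal places; limit is 1.
Rounded to 1 decimal place: 8544.7 J.

8544.7 J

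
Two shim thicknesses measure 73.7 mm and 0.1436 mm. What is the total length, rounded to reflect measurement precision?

73.8 mm

73.7 mm + 0.1436 mm = 73.8436 mm.
Addition/subtraction keeps the fewest decimal places: 73.7 → 1 decimal place, 0.1436 → 4 decimal places; limit is 1.
Rounded to 1 decimal place: 73.8 mm.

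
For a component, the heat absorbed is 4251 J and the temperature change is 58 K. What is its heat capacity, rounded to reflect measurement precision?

73 J/K

heat capacity = 4251 J ÷ 58 K = 73.2931034483… J/K.
4251 has 4 significant figures; 58 has 2.
Division/multiplication keeps the fewest: 2 significant figures.
Rounded: 73 J/K.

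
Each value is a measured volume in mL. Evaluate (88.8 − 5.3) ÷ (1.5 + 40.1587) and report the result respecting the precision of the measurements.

2.00

88.8 − 5.3 = 83.5, limited to 1 d.p. → 3 s.f.; 1.5 + 40.1587 = 41.6587, limited to 1 d.p. → 3 s.f.
Carrying full precision, 83.5 ÷ 41.6587 = 2.00438323808…; keep min(3, 3) = 3 s.f.
Rounded to 3 significant figures: 2.00.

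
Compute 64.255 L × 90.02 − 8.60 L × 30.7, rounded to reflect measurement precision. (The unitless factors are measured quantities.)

64.255 × 90.02 = 5784.2351 → 5784 L (4 s.f., last digit at the 10^0 place).
8.60 × 30.7 = 264.02 → 264 L (3 s.f., last digit at the 10^0 place).
Difference: 5520.2151 L; keep the coarser place, 10^0.
Result: 5520. L.

5520. L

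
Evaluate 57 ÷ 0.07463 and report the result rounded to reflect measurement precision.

7.6 × 10²

57 ÷ 0.07463 = 763.767921747…
Multiplication/division keeps the fewest significant figures: 57 → 2 s.f., 0.07463 → 4 s.f.; limit is 2.
Rounded to 2 significant figures: 7.6 × 10².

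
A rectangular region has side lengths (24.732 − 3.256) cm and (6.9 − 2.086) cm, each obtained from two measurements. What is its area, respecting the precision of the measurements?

1.0 × 10^2 cm²

24.732 − 3.256 = 21.476, limited to 3 d.p. → 5 s.f.; 6.9 − 2.086 = 4.814, limited to 1 d.p. → 2 s.f.
Carrying full precision, 21.476 × 4.814 = 103.385464; keep min(5, 2) = 2 s.f.
Rounded to 2 significant figures: 1.0 × 10^2 cm².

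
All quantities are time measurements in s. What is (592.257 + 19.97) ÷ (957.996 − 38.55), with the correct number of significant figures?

0.66587

592.257 + 19.97 = 612.227, limited to 2 d.p. → 5 s.f.; 957.996 − 38.55 = 919.446, limited to 2 d.p. → 5 s.f.
Carrying full precision, 612.227 ÷ 919.446 = 0.665865097026…; keep min(5, 5) = 5 s.f.
Rounded to 5 significant figures: 0.66587.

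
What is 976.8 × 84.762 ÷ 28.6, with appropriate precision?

976.8 × 84.762 ÷ 28.6 = 2894.94830769…
Multiplication/division keeps the fewest significant figures: 976.8 → 4 s.f., 84.762 → 5 s.f., 28.6 → 3 s.f.; limit is 3.
Rounded to 3 significant figures: 2.89 × 10³.

2.89 × 10³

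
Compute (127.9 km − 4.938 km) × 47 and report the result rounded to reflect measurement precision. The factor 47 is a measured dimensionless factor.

127.9 km − 4.938 km = 122.962 km; the difference is limited to 1 decimal place (4 s.f.).
Carrying full precision, 122.962 × 47 = 5779.214 km; 47 has 2 s.f., so the result keeps min(4, 2) = 2 s.f.
Rounded to 2 significant figures: 5.8 × 10³ km.

5.8 × 10³ km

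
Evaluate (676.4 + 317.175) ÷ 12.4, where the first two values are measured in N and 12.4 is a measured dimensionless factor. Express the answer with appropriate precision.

676.4 N + 317.175 N = 993.575 N; the sum is limited to 1 decimal place (4 s.f.).
Carrying full precision, 993.575 ÷ 12.4 = 80.127016129… N; 12.4 has 3 s.f., so the result keeps min(4, 3) = 3 s.f.
Rounded to 3 significant figures: 80.1 N.

80.1 N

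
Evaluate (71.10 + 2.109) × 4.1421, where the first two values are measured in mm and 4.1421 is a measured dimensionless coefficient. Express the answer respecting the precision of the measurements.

303.2 mm

71.10 mm + 2.109 mm = 73.209 mm; the sum is limited to 2 decimal places (4 s.f.).
Carrying full precision, 73.209 × 4.1421 = 303.2389989 mm; 4.1421 has 5 s.f., so the result keeps min(4, 5) = 4 s.f.
Rounded to 4 significant figures: 303.2 mm.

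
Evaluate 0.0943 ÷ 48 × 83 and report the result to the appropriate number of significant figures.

0.16

0.0943 ÷ 48 × 83 = 0.163060416667…
Multiplication/division keeps the fewest significant figures: 0.0943 → 3 s.f., 48 → 2 s.f., 83 → 2 s.f.; limit is 2.
Rounded to 2 significant figures: 0.16.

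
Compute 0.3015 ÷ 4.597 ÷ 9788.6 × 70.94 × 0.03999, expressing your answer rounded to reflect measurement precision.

0.3015 ÷ 4.597 ÷ 9788.6 × 70.94 × 0.03999 = 0.0000190079297871…
Multiplication/division keeps the fewest significant figures: 0.3015 → 4 s.f., 4.597 → 4 s.f., 9788.6 → 5 s.f., 70.94 → 4 s.f., 0.03999 → 4 s.f.; limit is 4.
Rounded to 4 significant figures: 1.901 × 10^-5.

1.901 × 10^-5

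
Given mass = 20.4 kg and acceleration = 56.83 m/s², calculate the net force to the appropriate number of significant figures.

net force = 20.4 kg × 56.83 m/s² = 1159.332 N.
20.4 has 3 significant figures; 56.83 has 4.
Division/multiplication keeps the fewest: 3 significant figures.
Rounded: 1.16 × 10³ N.

1.16 × 10³ N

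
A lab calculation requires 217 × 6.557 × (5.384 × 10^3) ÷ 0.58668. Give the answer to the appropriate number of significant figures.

217 × 6.557 × (5.384 × 10^3) ÷ 0.58668 = 13057760.1009…
Multiplication/division keeps the fewest significant figures: 217 → 3 s.f., 6.557 → 4 s.f., 5.384 × 10^3 → 4 s.f., 0.58668 → 5 s.f.; limit is 3.
Rounded to 3 significant figures: 1.31 × 10^7.

1.31 × 10^7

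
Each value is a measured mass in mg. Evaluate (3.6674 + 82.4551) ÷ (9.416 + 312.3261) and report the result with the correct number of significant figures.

0.267676

3.6674 + 82.4551 = 86.1225, limited to 4 d.p. → 6 s.f.; 9.416 + 312.3261 = 321.7421, limited to 3 d.p. → 6 s.f.
Carrying full precision, 86.1225 ÷ 321.7421 = 0.267675569967…; keep min(6, 6) = 6 s.f.
Rounded to 6 significant figures: 0.267676.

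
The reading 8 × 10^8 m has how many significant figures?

1

8 × 10^8: in scientific notation every digit of the coefficient is significant.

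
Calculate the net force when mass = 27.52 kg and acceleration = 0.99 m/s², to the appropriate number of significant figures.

27 N

net force = 27.52 kg × 0.99 m/s² = 27.2448 N.
27.52 has 4 significant figures; 0.99 has 2.
Division/multiplication keeps the fewest: 2 significant figures.
Rounded: 27 N.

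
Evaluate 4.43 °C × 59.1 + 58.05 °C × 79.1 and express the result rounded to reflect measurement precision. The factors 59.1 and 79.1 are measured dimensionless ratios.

4.43 × 59.1 = 261.813 → 262 °C (3 s.f., last digit at the 10^0 place).
58.05 × 79.1 = 4591.755 → 4.59 × 10^3 °C (3 s.f., last digit at the 10^1 place).
Sum: 4853.568 °C; keep the coarser place, 10^1.
Result: 4.85 × 10^3 °C.

4.85 × 10^3 °C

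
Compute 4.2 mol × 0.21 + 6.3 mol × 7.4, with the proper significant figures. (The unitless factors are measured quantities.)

4.2 × 0.21 = 0.882 → 0.88 mol (2 s.f., last digit at the 10^-2 place).
6.3 × 7.4 = 46.62 → 47 mol (2 s.f., last digit at the 10^0 place).
Sum: 47.502 mol; keep the coarser place, 10^0.
Result: 48 mol.

48 mol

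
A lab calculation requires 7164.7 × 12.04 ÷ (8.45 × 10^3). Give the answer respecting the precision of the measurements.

10.2

7164.7 × 12.04 ÷ (8.45 × 10^3) = 10.2086376331…
Multiplication/division keeps the fewest significant figures: 7164.7 → 5 s.f., 12.04 → 4 s.f., 8.45 × 10^3 → 3 s.f.; limit is 3.
Rounded to 3 significant figures: 10.2.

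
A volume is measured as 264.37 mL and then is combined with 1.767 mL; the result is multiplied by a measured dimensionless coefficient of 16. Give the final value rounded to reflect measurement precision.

4.3 × 10^3 mL

264.37 mL + 1.767 mL = 266.137 mL; the sum is limited to 2 decimal places (5 s.f.).
Carrying full precision, 266.137 × 16 = 4258.192 mL; 16 has 2 s.f., so the result keeps min(5, 2) = 2 s.f.
Rounded to 2 significant figures: 4.3 × 10^3 mL.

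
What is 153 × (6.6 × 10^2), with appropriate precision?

1.0 × 10^5

153 × (6.6 × 10^2) = 100980
Multiplication/division keeps the fewest significant figures: 153 → 3 s.f., 6.6 × 10^2 → 2 s.f.; limit is 2.
Rounded to 2 significant figures: 1.0 × 10^5.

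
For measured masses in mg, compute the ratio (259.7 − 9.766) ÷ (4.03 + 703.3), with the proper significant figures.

0.3533

259.7 − 9.766 = 249.934, limited to 1 d.p. → 4 s.f.; 4.03 + 703.3 = 707.33, limited to 1 d.p. → 4 s.f.
Carrying full precision, 249.934 ÷ 707.33 = 0.353348507769…; keep min(4, 4) = 4 s.f.
Rounded to 4 significant figures: 0.3533.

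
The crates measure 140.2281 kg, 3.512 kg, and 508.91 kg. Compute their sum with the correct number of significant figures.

652.65 kg

140.2281 kg + 3.512 kg + 508.91 kg = 652.6501 kg.
Addition/subtraction keeps the fewest decimal places: 140.2281 → 4 decimal places, 3.512 → 3 decimal places, 508.91 → 2 decimal places; limit is 2.
Rounded to 2 decimal places: 652.65 kg.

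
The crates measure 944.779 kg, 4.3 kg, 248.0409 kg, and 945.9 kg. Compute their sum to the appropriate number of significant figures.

2143.0 kg

944.779 kg + 4.3 kg + 248.0409 kg + 945.9 kg = 2143.0199 kg.
Addition/subtraction keeps the fewest decimal places: 944.779 → 3 decimal places, 4.3 → 1 decimal place, 248.0409 → 4 decimal places, 945.9 → 1 decimal place; limit is 1.
Rounded to 1 decimal place: 2143.0 kg.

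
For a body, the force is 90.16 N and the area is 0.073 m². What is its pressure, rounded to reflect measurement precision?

pressure = 90.16 N ÷ 0.073 m² = 1235.06849315… Pa.
90.16 has 4 significant figures; 0.073 has 2.
Division/multiplication keeps the fewest: 2 significant figures.
Rounded: 1.2 × 10^3 Pa.

1.2 × 10^3 Pa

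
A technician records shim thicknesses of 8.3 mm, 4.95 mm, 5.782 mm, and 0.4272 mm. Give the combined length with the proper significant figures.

8.3 mm + 4.95 mm + 5.782 mm + 0.4272 mm = 19.4592 mm.
Addition/subtraction keeps the fewest decimal places: 8.3 → 1 decimal place, 4.95 → 2 decimal places, 5.782 → 3 decimal places, 0.4272 → 4 decimal places; limit is 1.
Rounded to 1 decimal place: 19.5 mm.

19.5 mm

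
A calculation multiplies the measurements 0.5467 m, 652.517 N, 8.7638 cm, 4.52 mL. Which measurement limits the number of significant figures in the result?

0.5467 m → 4 s.f.; 652.517 N → 6 s.f.; 8.7638 cm → 5 s.f.; 4.52 mL → 3 s.f.
The fewest is 3 significant figures, from 4.52 mL.

4.52 mL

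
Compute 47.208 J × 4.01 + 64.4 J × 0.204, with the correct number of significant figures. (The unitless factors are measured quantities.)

47.208 × 4.01 = 189.30408 → 1.89 × 10² J (3 s.f., last digit at the 10^0 place).
64.4 × 0.204 = 13.1376 → 13.1 J (3 s.f., last digit at the 10^-1 place).
Sum: 202.44168 J; keep the coarser place, 10^0.
Result: 202 J.

202 J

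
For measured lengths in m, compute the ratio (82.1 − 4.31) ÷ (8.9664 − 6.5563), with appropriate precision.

32.3

82.1 − 4.31 = 77.79, limited to 1 d.p. → 3 s.f.; 8.9664 − 6.5563 = 2.4101, limited to 4 d.p. → 5 s.f.
Carrying full precision, 77.79 ÷ 2.4101 = 32.2766690179…; keep min(3, 5) = 3 s.f.
Rounded to 3 significant figures: 32.3.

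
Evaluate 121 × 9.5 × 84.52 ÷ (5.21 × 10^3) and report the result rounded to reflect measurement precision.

19

121 × 9.5 × 84.52 ÷ (5.21 × 10^3) = 18.6479347409…
Multiplication/division keeps the fewest significant figures: 121 → 3 s.f., 9.5 → 2 s.f., 84.52 → 4 s.f., 5.21 × 10^3 → 3 s.f.; limit is 2.
Rounded to 2 significant figures: 19.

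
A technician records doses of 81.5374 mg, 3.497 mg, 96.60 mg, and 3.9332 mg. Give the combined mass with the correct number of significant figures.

185.57 mg

81.5374 mg + 3.497 mg + 96.60 mg + 3.9332 mg = 185.5676 mg.
Addition/subtraction keeps the fewest decimal places: 81.5374 → 4 decimal places, 3.497 → 3 decimal places, 96.60 → 2 decimal places, 3.9332 → 4 decimal places; limit is 2.
Rounded to 2 decimal places: 185.57 mg.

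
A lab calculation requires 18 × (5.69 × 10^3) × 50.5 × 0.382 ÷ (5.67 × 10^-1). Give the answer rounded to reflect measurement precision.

3.5 × 10^6

18 × (5.69 × 10^3) × 50.5 × 0.382 ÷ (5.67 × 10^-1) = 3484628.25397…
Multiplication/division keeps the fewest significant figures: 18 → 2 s.f., 5.69 × 10^3 → 3 s.f., 50.5 → 3 s.f., 0.382 → 3 s.f., 5.67 × 10^-1 → 3 s.f.; limit is 2.
Rounded to 2 significant figures: 3.5 × 10^6.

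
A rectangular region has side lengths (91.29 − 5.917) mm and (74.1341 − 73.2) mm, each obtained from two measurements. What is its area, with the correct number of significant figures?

91.29 − 5.917 = 85.373, limited to 2 d.p. → 4 s.f.; 74.1341 − 73.2 = 0.9341, limited to 1 d.p. → 1 s.f.
Carrying full precision, 85.373 × 0.9341 = 79.7469193; keep min(4, 1) = 1 s.f.
Rounded to 1 significant figure: 8 × 10¹ mm².

8 × 10¹ mm²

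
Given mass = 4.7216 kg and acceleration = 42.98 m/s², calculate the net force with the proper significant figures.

202.9 N

net force = 4.7216 kg × 42.98 m/s² = 202.934368 N.
4.7216 has 5 significant figures; 42.98 has 4.
Division/multiplication keeps the fewest: 4 significant figures.
Rounded: 202.9 N.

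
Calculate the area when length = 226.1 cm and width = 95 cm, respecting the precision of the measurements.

area = 226.1 cm × 95 cm = 21479.5 cm².
226.1 has 4 significant figures; 95 has 2.
Division/multiplication keeps the fewest: 2 significant figures.
Rounded: 2.1 × 10^4 cm².

2.1 × 10^4 cm²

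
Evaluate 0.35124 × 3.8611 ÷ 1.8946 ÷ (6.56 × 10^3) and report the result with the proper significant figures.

0.35124 × 3.8611 ÷ 1.8946 ÷ (6.56 × 10^3) = 0.000109117308692…
Multiplication/division keeps the fewest significant figures: 0.35124 → 5 s.f., 3.8611 → 5 s.f., 1.8946 → 5 s.f., 6.56 × 10^3 → 3 s.f.; limit is 3.
Rounded to 3 significant figures: 1.09 × 10^-4.

1.09 × 10^-4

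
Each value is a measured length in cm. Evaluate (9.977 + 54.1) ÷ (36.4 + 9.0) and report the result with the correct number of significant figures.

1.41

9.977 + 54.1 = 64.077, limited to 1 d.p. → 3 s.f.; 36.4 + 9.0 = 45.4, limited to 1 d.p. → 3 s.f.
Carrying full precision, 64.077 ÷ 45.4 = 1.4113876652…; keep min(3, 3) = 3 s.f.
Rounded to 3 significant figures: 1.41.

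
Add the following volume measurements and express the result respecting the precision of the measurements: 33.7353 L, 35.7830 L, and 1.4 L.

70.9 L

33.7353 L + 35.7830 L + 1.4 L = 70.9183 L.
Addition/subtraction keeps the fewest decimal places: 33.7353 → 4 decimal places, 35.7830 → 4 decimal places, 1.4 → 1 decimal place; limit is 1.
Rounded to 1 decimal place: 70.9 L.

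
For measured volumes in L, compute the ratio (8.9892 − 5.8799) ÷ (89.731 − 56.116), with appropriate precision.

8.9892 − 5.8799 = 3.1093, limited to 4 d.p. → 5 s.f.; 89.731 − 56.116 = 33.615, limited to 3 d.p. → 5 s.f.
Carrying full precision, 3.1093 ÷ 33.615 = 0.0924973969954…; keep min(5, 5) = 5 s.f.
Rounded to 5 significant figures: 0.092497.

0.092497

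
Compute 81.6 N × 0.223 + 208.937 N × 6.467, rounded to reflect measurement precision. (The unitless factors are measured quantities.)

81.6 × 0.223 = 18.1968 → 18.2 N (3 s.f., last digit at the 10^-1 place).
208.937 × 6.467 = 1351.195579 → 1351 N (4 s.f., last digit at the 10^0 place).
Sum: 1369.392379 N; keep the coarser place, 10^0.
Result: 1369 N.

1369 N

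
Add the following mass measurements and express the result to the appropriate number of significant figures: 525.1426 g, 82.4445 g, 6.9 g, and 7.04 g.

525.1426 g + 82.4445 g + 6.9 g + 7.04 g = 621.5271 g.
Addition/subtraction keeps the fewest decimal places: 525.1426 → 4 decimal places, 82.4445 → 4 decimal places, 6.9 → 1 decimal place, 7.04 → 2 decimal places; limit is 1.
Rounded to 1 decimal place: 621.5 g.

621.5 g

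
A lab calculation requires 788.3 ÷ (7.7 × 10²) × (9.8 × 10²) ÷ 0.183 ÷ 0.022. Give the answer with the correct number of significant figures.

788.3 ÷ (7.7 × 10²) × (9.8 × 10²) ÷ 0.183 ÷ 0.022 = 249202.908368…
Multiplication/division keeps the fewest significant figures: 788.3 → 4 s.f., 7.7 × 10² → 2 s.f., 9.8 × 10² → 2 s.f., 0.183 → 3 s.f., 0.022 → 2 s.f.; limit is 2.
Rounded to 2 significant figures: 2.5 × 10⁵.

2.5 × 10⁵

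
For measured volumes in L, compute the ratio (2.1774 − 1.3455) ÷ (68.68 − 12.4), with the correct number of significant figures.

2.1774 − 1.3455 = 0.8319, limited to 4 d.p. → 4 s.f.; 68.68 − 12.4 = 56.28, limited to 1 d.p. → 3 s.f.
Carrying full precision, 0.8319 ÷ 56.28 = 0.0147814498934…; keep min(4, 3) = 3 s.f.
Rounded to 3 significant figures: 0.0148.

0.0148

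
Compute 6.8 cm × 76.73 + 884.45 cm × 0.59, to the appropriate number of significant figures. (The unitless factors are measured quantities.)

1.04 × 10^3 cm

6.8 × 76.73 = 521.764 → 5.2 × 10^2 cm (2 s.f., last digit at the 10^1 place).
884.45 × 0.59 = 521.8255 → 5.2 × 10^2 cm (2 s.f., last digit at the 10^1 place).
Sum: 1043.5895 cm; keep the coarser place, 10^1.
Result: 1.04 × 10^3 cm.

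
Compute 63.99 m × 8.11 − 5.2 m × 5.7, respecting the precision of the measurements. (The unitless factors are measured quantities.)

63.99 × 8.11 = 518.9589 → 5.19 × 10^2 m (3 s.f., last digit at the 10^0 place).
5.2 × 5.7 = 29.64 → 30. m (2 s.f., last digit at the 10^0 place).
Difference: 489.3189 m; keep the coarser place, 10^0.
Result: 489 m.

489 m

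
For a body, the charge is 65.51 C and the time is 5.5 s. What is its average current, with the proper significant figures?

average current = 65.51 C ÷ 5.5 s = 11.9109090909… A.
65.51 has 4 significant figures; 5.5 has 2.
Division/multiplication keeps the fewest: 2 significant figures.
Rounded: 12 A.

12 A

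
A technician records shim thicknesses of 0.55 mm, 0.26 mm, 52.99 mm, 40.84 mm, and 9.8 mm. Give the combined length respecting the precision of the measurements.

104.4 mm

0.55 mm + 0.26 mm + 52.99 mm + 40.84 mm + 9.8 mm = 104.44 mm.
Addition/subtraction keeps the fewest decimal places: 0.55 → 2 decimal places, 0.26 → 2 decimal places, 52.99 → 2 decimal places, 40.84 → 2 decimal places, 9.8 → 1 decimal place; limit is 1.
Rounded to 1 decimal place: 104.4 mm.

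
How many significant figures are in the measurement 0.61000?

0.61000: leading zeros are not significant; trailing zeros after a decimal point are significant.

5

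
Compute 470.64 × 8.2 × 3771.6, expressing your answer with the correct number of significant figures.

470.64 × 8.2 × 3771.6 = 14555539.7568
Multiplication/division keeps the fewest significant figures: 470.64 → 5 s.f., 8.2 → 2 s.f., 3771.6 → 5 s.f.; limit is 2.
Rounded to 2 significant figures: 1.5 × 10⁷.

1.5 × 10⁷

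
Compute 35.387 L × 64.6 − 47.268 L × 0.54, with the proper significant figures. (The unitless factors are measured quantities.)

35.387 × 64.6 = 2286.0002 → 2.29 × 10^3 L (3 s.f., last digit at the 10^1 place).
47.268 × 0.54 = 25.52472 → 26 L (2 s.f., last digit at the 10^0 place).
Difference: 2260.47548 L; keep the coarser place, 10^1.
Result: 2.26 × 10^3 L.

2.26 × 10^3 L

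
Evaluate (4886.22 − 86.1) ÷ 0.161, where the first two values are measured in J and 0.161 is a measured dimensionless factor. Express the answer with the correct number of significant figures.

4886.22 J − 86.1 J = 4800.12 J; the difference is limited to 1 decimal place (5 s.f.).
Carrying full precision, 4800.12 ÷ 0.161 = 29814.4099379… J; 0.161 has 3 s.f., so the result keeps min(5, 3) = 3 s.f.
Rounded to 3 significant figures: 2.98 × 10⁴ J.

2.98 × 10⁴ J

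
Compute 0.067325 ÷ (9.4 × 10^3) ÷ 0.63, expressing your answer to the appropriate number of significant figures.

1.1 × 10^-5

0.067325 ÷ (9.4 × 10^3) ÷ 0.63 = 0.0000113686254644…
Multiplication/division keeps the fewest significant figures: 0.067325 → 5 s.f., 9.4 × 10^3 → 2 s.f., 0.63 → 2 s.f.; limit is 2.
Rounded to 2 significant figures: 1.1 × 10^-5.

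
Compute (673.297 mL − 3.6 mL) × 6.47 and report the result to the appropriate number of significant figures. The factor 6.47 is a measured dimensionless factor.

4.33 × 10^3 mL

673.297 mL − 3.6 mL = 669.697 mL; the difference is limited to 1 decimal place (4 s.f.).
Carrying full precision, 669.697 × 6.47 = 4332.93959 mL; 6.47 has 3 s.f., so the result keeps min(4, 3) = 3 s.f.
Rounded to 3 significant figures: 4.33 × 10^3 mL.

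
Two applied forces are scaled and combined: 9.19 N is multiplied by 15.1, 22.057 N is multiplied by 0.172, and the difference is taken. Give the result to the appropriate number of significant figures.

135 N

9.19 × 15.1 = 138.769 → 139 N (3 s.f., last digit at the 10^0 place).
22.057 × 0.172 = 3.793804 → 3.79 N (3 s.f., last digit at the 10^-2 place).
Difference: 134.975196 N; keep the coarser place, 10^0.
Result: 135 N.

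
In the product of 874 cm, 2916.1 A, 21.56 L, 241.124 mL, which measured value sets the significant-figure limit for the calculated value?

874 cm

874 cm → 3 s.f.; 2916.1 A → 5 s.f.; 21.56 L → 4 s.f.; 241.124 mL → 6 s.f.
The fewest is 3 significant figures, from 874 cm.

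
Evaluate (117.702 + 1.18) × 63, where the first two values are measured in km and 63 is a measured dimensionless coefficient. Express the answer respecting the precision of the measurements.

117.702 km + 1.18 km = 118.882 km; the sum is limited to 2 decimal places (5 s.f.).
Carrying full precision, 118.882 × 63 = 7489.566 km; 63 has 2 s.f., so the result keeps min(5, 2) = 2 s.f.
Rounded to 2 significant figures: 7.5 × 10³ km.

7.5 × 10³ km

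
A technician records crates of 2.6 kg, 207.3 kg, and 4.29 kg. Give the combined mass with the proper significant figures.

2.6 kg + 207.3 kg + 4.29 kg = 214.19 kg.
Addition/subtraction keeps the fewest decimal places: 2.6 → 1 decimal place, 207.3 → 1 decimal place, 4.29 → 2 decimal places; limit is 1.
Rounded to 1 decimal place: 214.2 kg.

214.2 kg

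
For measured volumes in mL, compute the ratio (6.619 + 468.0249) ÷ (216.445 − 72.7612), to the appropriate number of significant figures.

3.30339

6.619 + 468.0249 = 474.6439, limited to 3 d.p. → 6 s.f.; 216.445 − 72.7612 = 143.6838, limited to 3 d.p. → 6 s.f.
Carrying full precision, 474.6439 ÷ 143.6838 = 3.30339189248…; keep min(6, 6) = 6 s.f.
Rounded to 6 significant figures: 3.30339.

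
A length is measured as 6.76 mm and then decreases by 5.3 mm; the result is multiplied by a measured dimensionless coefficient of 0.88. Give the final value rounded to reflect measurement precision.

6.76 mm − 5.3 mm = 1.46 mm; the difference is limited to 1 decimal place (2 s.f.).
Carrying full precision, 1.46 × 0.88 = 1.2848 mm; 0.88 has 2 s.f., so the result keeps min(2, 2) = 2 s.f.
Rounded to 2 significant figures: 1.3 mm.

1.3 mm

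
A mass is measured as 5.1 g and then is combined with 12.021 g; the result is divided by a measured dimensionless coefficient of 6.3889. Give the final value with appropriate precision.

2.68 g

5.1 g + 12.021 g = 17.121 g; the sum is limited to 1 decimal place (3 s.f.).
Carrying full precision, 17.121 ÷ 6.3889 = 2.67980403512… g; 6.3889 has 5 s.f., so the result keeps min(3, 5) = 3 s.f.
Rounded to 3 significant figures: 2.68 g.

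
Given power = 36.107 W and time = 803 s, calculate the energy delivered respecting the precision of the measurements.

2.90 × 10^4 J

energy delivered = 36.107 W × 803 s = 28993.921 J.
36.107 has 5 significant figures; 803 has 3.
Division/multiplication keeps the fewest: 3 significant figures.
Rounded: 2.90 × 10^4 J.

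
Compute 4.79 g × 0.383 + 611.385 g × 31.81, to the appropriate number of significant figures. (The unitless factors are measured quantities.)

1.945 × 10^4 g

4.79 × 0.383 = 1.83457 → 1.83 g (3 s.f., last digit at the 10^-2 place).
611.385 × 31.81 = 19448.15685 → 1.945 × 10^4 g (4 s.f., last digit at the 10^1 place).
Sum: 19449.99142 g; keep the coarser place, 10^1.
Result: 1.945 × 10^4 g.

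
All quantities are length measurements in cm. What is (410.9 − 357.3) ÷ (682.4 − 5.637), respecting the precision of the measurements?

410.9 − 357.3 = 53.6, limited to 1 d.p. → 3 s.f.; 682.4 − 5.637 = 676.763, limited to 1 d.p. → 4 s.f.
Carrying full precision, 53.6 ÷ 676.763 = 0.0792005473112…; keep min(3, 4) = 3 s.f.
Rounded to 3 significant figures: 0.0792.

0.0792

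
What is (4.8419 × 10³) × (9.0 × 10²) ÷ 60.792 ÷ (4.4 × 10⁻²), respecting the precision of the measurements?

1.6 × 10⁶

(4.8419 × 10³) × (9.0 × 10²) ÷ 60.792 ÷ (4.4 × 10⁻²) = 1629143.03916…
Multiplication/division keeps the fewest significant figures: 4.8419 × 10³ → 5 s.f., 9.0 × 10² → 2 s.f., 60.792 → 5 s.f., 4.4 × 10⁻² → 2 s.f.; limit is 2.
Rounded to 2 significant figures: 1.6 × 10⁶.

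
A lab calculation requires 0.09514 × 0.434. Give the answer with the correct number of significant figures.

0.0413

0.09514 × 0.434 = 0.04129076
Multiplication/division keeps the fewest significant figures: 0.09514 → 4 s.f., 0.434 → 3 s.f.; limit is 3.
Rounded to 3 significant figures: 0.0413.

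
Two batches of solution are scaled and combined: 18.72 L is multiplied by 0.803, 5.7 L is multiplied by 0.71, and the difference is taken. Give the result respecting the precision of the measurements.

18.72 × 0.803 = 15.03216 → 15.0 L (3 s.f., last digit at the 10^-1 place).
5.7 × 0.71 = 4.047 → 4.0 L (2 s.f., last digit at the 10^-1 place).
Difference: 10.98516 L; keep the coarser place, 10^-1.
Result: 11.0 L.

11.0 L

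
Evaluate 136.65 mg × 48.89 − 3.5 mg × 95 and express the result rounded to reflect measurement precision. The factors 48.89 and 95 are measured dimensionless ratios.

6.35 × 10³ mg

136.65 × 48.89 = 6680.8185 → 6681 mg (4 s.f., last digit at the 10^0 place).
3.5 × 95 = 332.5 → 3.3 × 10² mg (2 s.f., last digit at the 10^1 place).
Difference: 6348.3185 mg; keep the coarser place, 10^1.
Result: 6.35 × 10³ mg.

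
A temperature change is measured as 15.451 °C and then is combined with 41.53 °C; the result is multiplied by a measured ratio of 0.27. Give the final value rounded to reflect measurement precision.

15 °C

15.451 °C + 41.53 °C = 56.981 °C; the sum is limited to 2 decimal places (4 s.f.).
Carrying full precision, 56.981 × 0.27 = 15.38487 °C; 0.27 has 2 s.f., so the result keeps min(4, 2) = 2 s.f.
Rounded to 2 significant figures: 15 °C.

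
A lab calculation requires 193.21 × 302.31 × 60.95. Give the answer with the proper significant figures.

193.21 × 302.31 × 60.95 = 3560047.75534…
Multiplication/division keeps the fewest significant figures: 193.21 → 5 s.f., 302.31 → 5 s.f., 60.95 → 4 s.f.; limit is 4.
Rounded to 4 significant figures: 3.560 × 10^6.

3.560 × 10^6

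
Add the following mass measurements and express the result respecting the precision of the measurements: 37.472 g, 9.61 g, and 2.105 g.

37.472 g + 9.61 g + 2.105 g = 49.187 g.
Addition/subtraction keeps the fewest decimal places: 37.472 → 3 decimal places, 9.61 → 2 decimal places, 2.105 → 3 decimal places; limit is 2.
Rounded to 2 decimal places: 49.19 g.

49.19 g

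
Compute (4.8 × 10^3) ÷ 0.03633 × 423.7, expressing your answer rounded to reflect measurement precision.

(4.8 × 10^3) ÷ 0.03633 × 423.7 = 55980181.668…
Multiplication/division keeps the fewest significant figures: 4.8 × 10^3 → 2 s.f., 0.03633 → 4 s.f., 423.7 → 4 s.f.; limit is 2.
Rounded to 2 significant figures: 5.6 × 10^7.

5.6 × 10^7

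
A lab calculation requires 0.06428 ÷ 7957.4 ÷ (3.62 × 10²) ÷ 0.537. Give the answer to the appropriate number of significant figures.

0.06428 ÷ 7957.4 ÷ (3.62 × 10²) ÷ 0.537 = 4.15548598834 × 10^-8…
Multiplication/division keeps the fewest significant figures: 0.06428 → 4 s.f., 7957.4 → 5 s.f., 3.62 × 10² → 3 s.f., 0.537 → 3 s.f.; limit is 3.
Rounded to 3 significant figures: 4.16 × 10⁻⁸.

4.16 × 10⁻⁸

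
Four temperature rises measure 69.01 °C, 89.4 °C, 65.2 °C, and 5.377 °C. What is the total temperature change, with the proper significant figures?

69.01 °C + 89.4 °C + 65.2 °C + 5.377 °C = 228.987 °C.
Addition/subtraction keeps the fewest decimal places: 69.01 → 2 decimal places, 89.4 → 1 decimal place, 65.2 → 1 decimal place, 5.377 → 3 decimal places; limit is 1.
Rounded to 1 decimal place: 229.0 °C.

229.0 °C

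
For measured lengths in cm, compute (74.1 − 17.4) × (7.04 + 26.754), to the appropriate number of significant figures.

74.1 − 17.4 = 56.7, limited to 1 d.p. → 3 s.f.; 7.04 + 26.754 = 33.794, limited to 2 d.p. → 4 s.f.
Carrying full precision, 56.7 × 33.794 = 1916.1198; keep min(3, 4) = 3 s.f.
Rounded to 3 significant figures: 1.92 × 10³ cm².

1.92 × 10³ cm²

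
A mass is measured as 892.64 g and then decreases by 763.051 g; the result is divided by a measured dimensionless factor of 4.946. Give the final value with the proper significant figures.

26.20 g

892.64 g − 763.051 g = 129.589 g; the difference is limited to 2 decimal places (5 s.f.).
Carrying full precision, 129.589 ÷ 4.946 = 26.2007682976… g; 4.946 has 4 s.f., so the result keeps min(5, 4) = 4 s.f.
Rounded to 4 significant figures: 26.20 g.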